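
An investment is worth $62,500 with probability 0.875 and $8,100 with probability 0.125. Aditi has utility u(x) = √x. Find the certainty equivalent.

$52,900

E[u] = 0.875·√62500 + 0.125·√8100 = 0.875·250 + 0.125·90 = 230
CE = (230)² = 52900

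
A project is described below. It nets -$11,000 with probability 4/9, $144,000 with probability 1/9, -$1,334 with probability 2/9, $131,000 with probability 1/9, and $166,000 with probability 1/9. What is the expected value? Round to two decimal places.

EV = 4/9 × (-11000) + 1/9 × 144000 + 2/9 × (-1334) + 1/9 × 131000 + 1/9 × 166000 = -4888.8889 + 16000 − 296.4444 + 14555.5556 + 18444.4444 = 43814.6667

$43,814.67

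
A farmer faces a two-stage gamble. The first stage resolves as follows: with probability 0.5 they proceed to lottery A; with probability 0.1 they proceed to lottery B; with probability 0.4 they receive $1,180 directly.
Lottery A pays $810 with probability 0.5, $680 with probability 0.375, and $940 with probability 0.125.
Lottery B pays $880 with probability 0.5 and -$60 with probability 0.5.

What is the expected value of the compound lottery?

EV(A) = 0.5 × 810 + 0.375 × 680 + 0.125 × 940 = 405 + 255 + 117.5 = 777.5
EV(B) = 0.5 × 880 + 0.5 × (-60) = 440 − 30 = 410
Branch C: 1180 (certain)
Overall = 0.5 × 777.5 + 0.1 × 410 + 0.4 × 1180 = 388.75 + 41 + 472 = 901.75

$901.75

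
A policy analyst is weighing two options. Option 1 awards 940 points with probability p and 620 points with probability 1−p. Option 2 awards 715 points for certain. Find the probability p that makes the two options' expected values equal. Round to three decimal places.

p = 0.297

p·940 + (1−p)·620 = 715
320p + 620 = 715
p = (715 − 620) / 320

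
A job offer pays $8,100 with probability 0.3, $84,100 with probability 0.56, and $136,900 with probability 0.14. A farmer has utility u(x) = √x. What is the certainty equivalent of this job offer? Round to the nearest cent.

$58,177.44

E[u] = 0.3·√8100 + 0.56·√84100 + 0.14·√136900 = 0.3·90 + 0.56·290 + 0.14·370 = 241.2
CE = (241.2)² = 58177.44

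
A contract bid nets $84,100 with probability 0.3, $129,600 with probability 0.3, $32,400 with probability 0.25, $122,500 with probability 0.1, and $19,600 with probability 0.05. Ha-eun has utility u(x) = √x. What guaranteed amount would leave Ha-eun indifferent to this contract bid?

E[u] = 0.3·√84100 + 0.3·√129600 + 0.25·√32400 + 0.1·√122500 + 0.05·√19600 = 0.3·290 + 0.3·360 + 0.25·180 + 0.1·350 + 0.05·140 = 282
CE = (282)² = 79524

$79,524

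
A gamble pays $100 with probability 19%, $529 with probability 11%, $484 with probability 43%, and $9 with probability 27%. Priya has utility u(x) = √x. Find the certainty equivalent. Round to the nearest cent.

$216.09

E[u] = 0.19·√100 + 0.11·√529 + 0.43·√484 + 0.27·√9 = 0.19·10 + 0.11·23 + 0.43·22 + 0.27·3 = 14.7
CE = (14.7)² = 216.09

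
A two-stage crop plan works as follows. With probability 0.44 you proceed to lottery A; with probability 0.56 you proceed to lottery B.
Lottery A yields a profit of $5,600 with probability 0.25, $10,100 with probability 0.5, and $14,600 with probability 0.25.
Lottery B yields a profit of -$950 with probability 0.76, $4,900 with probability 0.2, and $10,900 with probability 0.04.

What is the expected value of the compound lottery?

EV(A) = 0.25 × 5600 + 0.5 × 10100 + 0.25 × 14600 = 1400 + 5050 + 3650 = 10100
EV(B) = 0.76 × (-950) + 0.2 × 4900 + 0.04 × 10900 = -722 + 980 + 436 = 694
Overall = 0.44 × 10100 + 0.56 × 694 = 4444 + 388.64 = 4832.64

$4,832.64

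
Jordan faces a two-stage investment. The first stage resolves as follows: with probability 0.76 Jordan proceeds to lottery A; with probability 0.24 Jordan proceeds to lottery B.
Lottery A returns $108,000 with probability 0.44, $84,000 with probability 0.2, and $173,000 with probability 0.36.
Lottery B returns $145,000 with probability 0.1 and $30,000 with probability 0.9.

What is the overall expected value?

$106,176

EV(A) = 0.44 × 108000 + 0.2 × 84000 + 0.36 × 173000 = 47520 + 16800 + 62280 = 126600
EV(B) = 0.1 × 145000 + 0.9 × 30000 = 14500 + 27000 = 41500
Overall = 0.76 × 126600 + 0.24 × 41500 = 96216 + 9960 = 106176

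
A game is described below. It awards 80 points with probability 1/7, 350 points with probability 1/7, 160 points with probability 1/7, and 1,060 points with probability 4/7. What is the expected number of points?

690 points

EV = 1/7 × 80 + 1/7 × 350 + 1/7 × 160 + 4/7 × 1060 = 11.4286 + 50 + 22.8571 + 605.7143 = 690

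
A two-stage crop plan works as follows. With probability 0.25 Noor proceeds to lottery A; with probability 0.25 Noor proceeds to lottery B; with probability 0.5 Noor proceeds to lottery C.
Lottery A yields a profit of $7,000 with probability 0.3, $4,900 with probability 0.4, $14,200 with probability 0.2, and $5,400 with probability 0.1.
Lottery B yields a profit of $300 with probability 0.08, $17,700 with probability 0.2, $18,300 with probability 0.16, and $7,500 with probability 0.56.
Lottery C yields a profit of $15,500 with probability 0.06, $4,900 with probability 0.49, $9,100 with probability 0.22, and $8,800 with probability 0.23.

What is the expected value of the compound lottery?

EV(A) = 0.3 × 7000 + 0.4 × 4900 + 0.2 × 14200 + 0.1 × 5400 = 2100 + 1960 + 2840 + 540 = 7440
EV(B) = 0.08 × 300 + 0.2 × 17700 + 0.16 × 18300 + 0.56 × 7500 = 24 + 3540 + 2928 + 4200 = 10692
EV(C) = 0.06 × 15500 + 0.49 × 4900 + 0.22 × 9100 + 0.23 × 8800 = 930 + 2401 + 2002 + 2024 = 7357
Overall = 0.25 × 7440 + 0.25 × 10692 + 0.5 × 7357 = 1860 + 2673 + 3678.5 = 8211.5

$8,211.50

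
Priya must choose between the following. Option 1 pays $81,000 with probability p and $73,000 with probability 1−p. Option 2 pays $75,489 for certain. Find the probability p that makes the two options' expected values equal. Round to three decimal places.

p·81000 + (1−p)·73000 = 75489
8000p + 73000 = 75489
p = (75489 − 73000) / 8000

p = 0.311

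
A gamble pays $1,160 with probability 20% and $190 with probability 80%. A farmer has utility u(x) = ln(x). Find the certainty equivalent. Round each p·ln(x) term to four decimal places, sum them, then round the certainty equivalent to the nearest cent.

$272.82

E[u] = 0.2·ln(1160) + 0.8·ln(190) = 1.4112 + 4.1976 = 5.6088
CE = e^5.6088 ≈ 272.82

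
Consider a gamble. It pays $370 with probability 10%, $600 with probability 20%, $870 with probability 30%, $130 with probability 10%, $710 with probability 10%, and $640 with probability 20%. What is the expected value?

EV = 0.1 × 370 + 0.2 × 600 + 0.3 × 870 + 0.1 × 130 + 0.1 × 710 + 0.2 × 640 = 37 + 120 + 261 + 13 + 71 + 128 = 630

$630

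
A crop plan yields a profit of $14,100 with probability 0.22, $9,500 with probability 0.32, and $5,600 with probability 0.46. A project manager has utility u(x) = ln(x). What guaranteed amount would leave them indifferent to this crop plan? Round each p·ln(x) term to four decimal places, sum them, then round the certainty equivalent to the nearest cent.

E[u] = 0.22·ln(14100) + 0.32·ln(9500) + 0.46·ln(5600) = 2.1019 + 2.9309 + 3.9700 = 9.0028
CE = e^9.0028 ≈ 8125.80

$8,125.80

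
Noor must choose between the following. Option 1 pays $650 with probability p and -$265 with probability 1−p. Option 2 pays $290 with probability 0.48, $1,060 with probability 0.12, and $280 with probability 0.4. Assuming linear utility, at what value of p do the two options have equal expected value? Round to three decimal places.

EV(Option 2) = 0.48 × 290 + 0.12 × 1060 + 0.4 × 280 = 139.2 + 127.2 + 112 = 378.4
p·650 + (1−p)·(-265) = 378.4
915p − 265 = 378.4
p = (378.4 + 265) / 915

p = 0.703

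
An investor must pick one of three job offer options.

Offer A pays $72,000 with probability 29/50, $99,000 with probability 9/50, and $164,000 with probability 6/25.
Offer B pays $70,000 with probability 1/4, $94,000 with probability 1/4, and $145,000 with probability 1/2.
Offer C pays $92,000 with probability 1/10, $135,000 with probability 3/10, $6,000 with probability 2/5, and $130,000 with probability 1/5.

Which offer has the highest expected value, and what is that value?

Offer A = 29/50 × 72000 + 9/50 × 99000 + 6/25 × 164000 = 41760 + 17820 + 39360 = 98940
Offer B = 1/4 × 70000 + 1/4 × 94000 + 1/2 × 145000 = 17500 + 23500 + 72500 = 113500
Offer C = 1/10 × 92000 + 3/10 × 135000 + 2/5 × 6000 + 1/5 × 130000 = 9200 + 40500 + 2400 + 26000 = 78100

Offer B ($113,500)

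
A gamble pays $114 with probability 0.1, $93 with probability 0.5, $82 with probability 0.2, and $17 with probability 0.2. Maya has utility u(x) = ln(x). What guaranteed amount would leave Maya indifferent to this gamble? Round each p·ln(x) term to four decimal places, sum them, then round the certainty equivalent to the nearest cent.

E[u] = 0.1·ln(114) + 0.5·ln(93) + 0.2·ln(82) + 0.2·ln(17) = 0.4736 + 2.2663 + 0.8813 + 0.5666 = 4.1878
CE = e^4.1878 ≈ 65.88

$65.88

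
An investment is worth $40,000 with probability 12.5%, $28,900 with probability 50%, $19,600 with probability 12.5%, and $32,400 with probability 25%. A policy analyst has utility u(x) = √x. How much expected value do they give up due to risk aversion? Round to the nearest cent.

$243.75

E[u] = 0.125·√40000 + 0.5·√28900 + 0.125·√19600 + 0.25·√32400 = 0.125·200 + 0.5·170 + 0.125·140 + 0.25·180 = 172.5
CE = (172.5)² = 29756.25
Risk premium = EV − CE = 30000 − 29756.25 = 243.75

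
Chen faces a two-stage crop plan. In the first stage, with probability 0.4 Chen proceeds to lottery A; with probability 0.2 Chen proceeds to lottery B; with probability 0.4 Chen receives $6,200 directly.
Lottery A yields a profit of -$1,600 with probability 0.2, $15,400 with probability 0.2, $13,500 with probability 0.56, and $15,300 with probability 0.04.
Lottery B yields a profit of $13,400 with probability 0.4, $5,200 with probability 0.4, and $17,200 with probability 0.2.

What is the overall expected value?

$9,028.80

EV(A) = 0.2 × (-1600) + 0.2 × 15400 + 0.56 × 13500 + 0.04 × 15300 = -320 + 3080 + 7560 + 612 = 10932
EV(B) = 0.4 × 13400 + 0.4 × 5200 + 0.2 × 17200 = 5360 + 2080 + 3440 = 10880
Branch C: 6200 (certain)
Overall = 0.4 × 10932 + 0.2 × 10880 + 0.4 × 6200 = 4372.8 + 2176 + 2480 = 9028.8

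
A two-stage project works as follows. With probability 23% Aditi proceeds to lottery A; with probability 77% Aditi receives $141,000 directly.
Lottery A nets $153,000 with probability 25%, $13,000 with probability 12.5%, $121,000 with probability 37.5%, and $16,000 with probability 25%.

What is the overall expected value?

EV(A) = 0.25 × 153000 + 0.125 × 13000 + 0.375 × 121000 + 0.25 × 16000 = 38250 + 1625 + 45375 + 4000 = 89250
Branch B: 141000 (certain)
Overall = 0.23 × 89250 + 0.77 × 141000 = 20527.5 + 108570 = 129097.5

$129,097.50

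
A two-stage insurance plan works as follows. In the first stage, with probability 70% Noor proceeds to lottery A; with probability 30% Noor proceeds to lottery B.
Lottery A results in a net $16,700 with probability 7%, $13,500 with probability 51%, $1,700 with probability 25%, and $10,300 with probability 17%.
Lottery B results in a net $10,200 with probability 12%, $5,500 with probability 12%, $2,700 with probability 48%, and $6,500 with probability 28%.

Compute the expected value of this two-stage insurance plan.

$8,661

EV(A) = 0.07 × 16700 + 0.51 × 13500 + 0.25 × 1700 + 0.17 × 10300 = 1169 + 6885 + 425 + 1751 = 10230
EV(B) = 0.12 × 10200 + 0.12 × 5500 + 0.48 × 2700 + 0.28 × 6500 = 1224 + 660 + 1296 + 1820 = 5000
Overall = 0.7 × 10230 + 0.3 × 5000 = 7161 + 1500 = 8661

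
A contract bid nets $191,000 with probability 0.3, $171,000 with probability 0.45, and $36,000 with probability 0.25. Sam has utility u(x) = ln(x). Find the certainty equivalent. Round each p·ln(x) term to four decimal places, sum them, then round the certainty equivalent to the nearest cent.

$119,730.66

E[u] = 0.3·ln(191000) + 0.45·ln(171000) + 0.25·ln(36000) = 3.6480 + 5.4222 + 2.6228 = 11.6930
CE = e^11.6930 ≈ 119730.66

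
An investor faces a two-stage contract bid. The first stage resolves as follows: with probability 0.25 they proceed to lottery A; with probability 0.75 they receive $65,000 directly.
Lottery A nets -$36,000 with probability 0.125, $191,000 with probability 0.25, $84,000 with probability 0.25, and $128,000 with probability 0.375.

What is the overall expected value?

EV(A) = 0.125 × (-36000) + 0.25 × 191000 + 0.25 × 84000 + 0.375 × 128000 = -4500 + 47750 + 21000 + 48000 = 112250
Branch B: 65000 (certain)
Overall = 0.25 × 112250 + 0.75 × 65000 = 28062.5 + 48750 = 76812.5

$76,812.50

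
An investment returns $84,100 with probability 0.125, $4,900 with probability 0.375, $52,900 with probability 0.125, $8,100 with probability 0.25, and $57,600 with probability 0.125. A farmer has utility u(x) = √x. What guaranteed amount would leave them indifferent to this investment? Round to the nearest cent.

E[u] = 0.125·√84100 + 0.375·√4900 + 0.125·√52900 + 0.25·√8100 + 0.125·√57600 = 0.125·290 + 0.375·70 + 0.125·230 + 0.25·90 + 0.125·240 = 143.75
CE = (143.75)² = 20664.0625

$20,664.06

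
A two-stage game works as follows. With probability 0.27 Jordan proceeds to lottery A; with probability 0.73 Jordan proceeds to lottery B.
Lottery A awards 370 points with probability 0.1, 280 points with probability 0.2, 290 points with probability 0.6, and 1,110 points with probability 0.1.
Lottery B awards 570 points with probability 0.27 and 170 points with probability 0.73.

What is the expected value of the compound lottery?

EV(A) = 0.1 × 370 + 0.2 × 280 + 0.6 × 290 + 0.1 × 1110 = 37 + 56 + 174 + 111 = 378
EV(B) = 0.27 × 570 + 0.73 × 170 = 153.9 + 124.1 = 278
Overall = 0.27 × 378 + 0.73 × 278 = 102.06 + 202.94 = 305

305 points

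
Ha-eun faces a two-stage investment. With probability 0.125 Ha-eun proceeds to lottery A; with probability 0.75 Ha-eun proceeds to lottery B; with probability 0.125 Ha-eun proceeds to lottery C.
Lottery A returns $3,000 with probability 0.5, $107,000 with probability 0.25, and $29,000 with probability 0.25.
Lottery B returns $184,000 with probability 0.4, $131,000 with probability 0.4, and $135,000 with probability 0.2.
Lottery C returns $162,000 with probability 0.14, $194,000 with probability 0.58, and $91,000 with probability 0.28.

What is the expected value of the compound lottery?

EV(A) = 0.5 × 3000 + 0.25 × 107000 + 0.25 × 29000 = 1500 + 26750 + 7250 = 35500
EV(B) = 0.4 × 184000 + 0.4 × 131000 + 0.2 × 135000 = 73600 + 52400 + 27000 = 153000
EV(C) = 0.14 × 162000 + 0.58 × 194000 + 0.28 × 91000 = 22680 + 112520 + 25480 = 160680
Overall = 0.125 × 35500 + 0.75 × 153000 + 0.125 × 160680 = 4437.5 + 114750 + 20085 = 139272.5

$139,272.50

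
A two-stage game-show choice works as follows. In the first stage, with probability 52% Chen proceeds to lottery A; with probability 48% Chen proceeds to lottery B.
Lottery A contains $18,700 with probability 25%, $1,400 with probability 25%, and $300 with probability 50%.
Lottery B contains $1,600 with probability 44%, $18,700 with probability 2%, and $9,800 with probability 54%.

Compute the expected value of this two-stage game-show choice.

$5,748.60

EV(A) = 0.25 × 18700 + 0.25 × 1400 + 0.5 × 300 = 4675 + 350 + 150 = 5175
EV(B) = 0.44 × 1600 + 0.02 × 18700 + 0.54 × 9800 = 704 + 374 + 5292 = 6370
Overall = 0.52 × 5175 + 0.48 × 6370 = 2691 + 3057.6 = 5748.6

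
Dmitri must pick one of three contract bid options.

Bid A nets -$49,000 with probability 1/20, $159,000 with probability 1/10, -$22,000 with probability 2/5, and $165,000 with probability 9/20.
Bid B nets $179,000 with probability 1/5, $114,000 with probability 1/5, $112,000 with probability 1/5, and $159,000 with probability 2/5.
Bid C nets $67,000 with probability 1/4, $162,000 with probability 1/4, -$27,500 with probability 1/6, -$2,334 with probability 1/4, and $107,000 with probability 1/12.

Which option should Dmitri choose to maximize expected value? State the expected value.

Bid B ($144,600)

Bid A = 1/20 × (-49000) + 1/10 × 159000 + 2/5 × (-22000) + 9/20 × 165000 = -2450 + 15900 − 8800 + 74250 = 78900
Bid B = 1/5 × 179000 + 1/5 × 114000 + 1/5 × 112000 + 2/5 × 159000 = 35800 + 22800 + 22400 + 63600 = 144600
Bid C = 1/4 × 67000 + 1/4 × 162000 + 1/6 × (-27500) + 1/4 × (-2334) + 1/12 × 107000 = 16750 + 40500 − 4583.3333 − 583.5 + 8916.6667 = 60999.8333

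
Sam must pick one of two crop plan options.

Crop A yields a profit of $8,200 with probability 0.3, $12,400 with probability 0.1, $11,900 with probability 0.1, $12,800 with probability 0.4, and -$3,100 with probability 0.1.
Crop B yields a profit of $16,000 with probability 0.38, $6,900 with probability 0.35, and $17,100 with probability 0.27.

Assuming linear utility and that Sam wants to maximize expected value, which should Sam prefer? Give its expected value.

Crop A = 0.3 × 8200 + 0.1 × 12400 + 0.1 × 11900 + 0.4 × 12800 + 0.1 × (-3100) = 2460 + 1240 + 1190 + 5120 − 310 = 9700
Crop B = 0.38 × 16000 + 0.35 × 6900 + 0.27 × 17100 = 6080 + 2415 + 4617 = 13112

Crop B ($13,112)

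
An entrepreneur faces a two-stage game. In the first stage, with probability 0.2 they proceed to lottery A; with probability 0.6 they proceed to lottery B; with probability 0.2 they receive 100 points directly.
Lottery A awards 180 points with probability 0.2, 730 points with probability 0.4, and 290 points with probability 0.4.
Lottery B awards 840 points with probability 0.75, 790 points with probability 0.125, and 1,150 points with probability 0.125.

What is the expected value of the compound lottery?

632.3 points

EV(A) = 0.2 × 180 + 0.4 × 730 + 0.4 × 290 = 36 + 292 + 116 = 444
EV(B) = 0.75 × 840 + 0.125 × 790 + 0.125 × 1150 = 630 + 98.75 + 143.75 = 872.5
Branch C: 100 (certain)
Overall = 0.2 × 444 + 0.6 × 872.5 + 0.2 × 100 = 88.8 + 523.5 + 20 = 632.3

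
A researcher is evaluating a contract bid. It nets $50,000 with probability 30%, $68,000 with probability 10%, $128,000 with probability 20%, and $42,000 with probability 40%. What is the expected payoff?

EV = 0.3 × 50000 + 0.1 × 68000 + 0.2 × 128000 + 0.4 × 42000 = 15000 + 6800 + 25600 + 16800 = 64200

$64,200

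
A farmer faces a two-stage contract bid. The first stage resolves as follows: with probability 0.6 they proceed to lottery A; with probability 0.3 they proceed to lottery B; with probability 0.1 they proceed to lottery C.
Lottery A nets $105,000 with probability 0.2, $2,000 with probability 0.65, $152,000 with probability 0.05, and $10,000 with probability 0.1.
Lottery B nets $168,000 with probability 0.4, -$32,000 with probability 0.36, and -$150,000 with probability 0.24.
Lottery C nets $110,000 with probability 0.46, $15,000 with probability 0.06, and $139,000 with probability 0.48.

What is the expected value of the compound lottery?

$36,266

EV(A) = 0.2 × 105000 + 0.65 × 2000 + 0.05 × 152000 + 0.1 × 10000 = 21000 + 1300 + 7600 + 1000 = 30900
EV(B) = 0.4 × 168000 + 0.36 × (-32000) + 0.24 × (-150000) = 67200 − 11520 − 36000 = 19680
EV(C) = 0.46 × 110000 + 0.06 × 15000 + 0.48 × 139000 = 50600 + 900 + 66720 = 118220
Overall = 0.6 × 30900 + 0.3 × 19680 + 0.1 × 118220 = 18540 + 5904 + 11822 = 36266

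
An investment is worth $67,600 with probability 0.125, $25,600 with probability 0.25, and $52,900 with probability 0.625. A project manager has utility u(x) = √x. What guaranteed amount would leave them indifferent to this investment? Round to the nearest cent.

E[u] = 0.125·√67600 + 0.25·√25600 + 0.625·√52900 = 0.125·260 + 0.25·160 + 0.625·230 = 216.25
CE = (216.25)² = 46764.0625

$46,764.06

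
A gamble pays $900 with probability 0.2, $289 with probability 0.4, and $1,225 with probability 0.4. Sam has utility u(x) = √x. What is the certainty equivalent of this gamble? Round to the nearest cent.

E[u] = 0.2·√900 + 0.4·√289 + 0.4·√1225 = 0.2·30 + 0.4·17 + 0.4·35 = 26.8
CE = (26.8)² = 718.24

$718.24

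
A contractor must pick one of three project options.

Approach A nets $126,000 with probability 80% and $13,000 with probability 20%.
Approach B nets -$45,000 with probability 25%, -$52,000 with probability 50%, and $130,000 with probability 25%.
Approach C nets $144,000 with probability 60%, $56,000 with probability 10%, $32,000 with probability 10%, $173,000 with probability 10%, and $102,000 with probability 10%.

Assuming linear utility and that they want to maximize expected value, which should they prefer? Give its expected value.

Approach C ($122,700)

Approach A = 0.8 × 126000 + 0.2 × 13000 = 100800 + 2600 = 103400
Approach B = 0.25 × (-45000) + 0.5 × (-52000) + 0.25 × 130000 = -11250 − 26000 + 32500 = -4750
Approach C = 0.6 × 144000 + 0.1 × 56000 + 0.1 × 32000 + 0.1 × 173000 + 0.1 × 102000 = 86400 + 5600 + 3200 + 17300 + 10200 = 122700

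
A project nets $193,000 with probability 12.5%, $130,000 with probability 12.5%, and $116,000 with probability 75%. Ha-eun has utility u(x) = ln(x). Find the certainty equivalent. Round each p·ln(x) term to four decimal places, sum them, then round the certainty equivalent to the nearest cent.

E[u] = 0.125·ln(193000) + 0.125·ln(130000) + 0.75·ln(116000) = 1.5213 + 1.4719 + 8.7460 = 11.7392
CE = e^11.7392 ≈ 125391.99

$125,391.99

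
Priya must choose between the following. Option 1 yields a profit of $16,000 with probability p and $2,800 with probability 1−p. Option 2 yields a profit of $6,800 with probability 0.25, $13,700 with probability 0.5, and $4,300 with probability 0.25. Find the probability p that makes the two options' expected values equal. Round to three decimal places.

EV(Option 2) = 0.25 × 6800 + 0.5 × 13700 + 0.25 × 4300 = 1700 + 6850 + 1075 = 9625
p·16000 + (1−p)·2800 = 9625
13200p + 2800 = 9625
p = (9625 − 2800) / 13200

p = 0.517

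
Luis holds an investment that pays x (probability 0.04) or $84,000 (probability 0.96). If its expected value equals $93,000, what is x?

0.04·x + 0.96·84000 = 93000
0.04·x = 93000 − 80640 = 12360
x = 12360 / 0.04 = 309000

x = $309,000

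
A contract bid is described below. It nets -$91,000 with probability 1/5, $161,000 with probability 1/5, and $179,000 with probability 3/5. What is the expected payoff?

$121,400

EV = 1/5 × (-91000) + 1/5 × 161000 + 3/5 × 179000 = -18200 + 32200 + 107400 = 121400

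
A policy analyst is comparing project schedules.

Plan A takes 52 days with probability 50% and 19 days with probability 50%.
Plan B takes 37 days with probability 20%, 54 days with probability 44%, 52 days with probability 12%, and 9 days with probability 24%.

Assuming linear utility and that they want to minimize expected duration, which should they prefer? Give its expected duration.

Plan A = 0.5 × 52 + 0.5 × 19 = 26 + 9.5 = 35.5
Plan B = 0.2 × 37 + 0.44 × 54 + 0.12 × 52 + 0.24 × 9 = 7.4 + 23.76 + 6.24 + 2.16 = 39.56

Plan A (35.5 days)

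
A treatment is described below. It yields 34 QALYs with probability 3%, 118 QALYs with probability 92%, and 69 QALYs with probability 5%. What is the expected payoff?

EV = 0.03 × 34 + 0.92 × 118 + 0.05 × 69 = 1.02 + 108.56 + 3.45 = 113.03

113.03 QALYs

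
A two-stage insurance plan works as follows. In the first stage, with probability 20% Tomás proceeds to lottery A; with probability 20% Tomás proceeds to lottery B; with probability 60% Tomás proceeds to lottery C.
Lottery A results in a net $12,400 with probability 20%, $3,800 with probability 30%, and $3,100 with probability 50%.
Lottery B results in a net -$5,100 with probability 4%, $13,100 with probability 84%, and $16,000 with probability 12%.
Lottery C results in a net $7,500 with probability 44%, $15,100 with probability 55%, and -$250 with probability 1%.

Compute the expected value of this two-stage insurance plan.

$10,539.50

EV(A) = 0.2 × 12400 + 0.3 × 3800 + 0.5 × 3100 = 2480 + 1140 + 1550 = 5170
EV(B) = 0.04 × (-5100) + 0.84 × 13100 + 0.12 × 16000 = -204 + 11004 + 1920 = 12720
EV(C) = 0.44 × 7500 + 0.55 × 15100 + 0.01 × (-250) = 3300 + 8305 − 2.5 = 11602.5
Overall = 0.2 × 5170 + 0.2 × 12720 + 0.6 × 11602.5 = 1034 + 2544 + 6961.5 = 10539.5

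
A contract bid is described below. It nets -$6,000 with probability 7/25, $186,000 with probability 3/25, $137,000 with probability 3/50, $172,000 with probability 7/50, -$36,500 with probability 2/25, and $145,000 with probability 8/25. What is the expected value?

EV = 7/25 × (-6000) + 3/25 × 186000 + 3/50 × 137000 + 7/50 × 172000 + 2/25 × (-36500) + 8/25 × 145000 = -1680 + 22320 + 8220 + 24080 − 2920 + 46400 = 96420

$96,420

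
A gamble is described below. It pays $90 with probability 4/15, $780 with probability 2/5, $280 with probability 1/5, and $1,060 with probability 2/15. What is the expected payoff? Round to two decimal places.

EV = 4/15 × 90 + 2/5 × 780 + 1/5 × 280 + 2/15 × 1060 = 24 + 312 + 56 + 141.3333 = 533.3333

$533.33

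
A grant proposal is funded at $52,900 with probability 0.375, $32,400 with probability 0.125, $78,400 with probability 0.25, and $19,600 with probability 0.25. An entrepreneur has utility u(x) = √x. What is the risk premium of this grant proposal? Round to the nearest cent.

$2,698.44

E[u] = 0.375·√52900 + 0.125·√32400 + 0.25·√78400 + 0.25·√19600 = 0.375·230 + 0.125·180 + 0.25·280 + 0.25·140 = 213.75
CE = (213.75)² = 45689.0625
Risk premium = EV − CE = 48387.5 − 45689.0625 = 2698.4375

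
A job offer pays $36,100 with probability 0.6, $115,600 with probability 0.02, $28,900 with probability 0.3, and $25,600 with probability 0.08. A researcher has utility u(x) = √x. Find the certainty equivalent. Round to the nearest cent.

E[u] = 0.6·√36100 + 0.02·√115600 + 0.3·√28900 + 0.08·√25600 = 0.6·190 + 0.02·340 + 0.3·170 + 0.08·160 = 184.6
CE = (184.6)² = 34077.16

$34,077.16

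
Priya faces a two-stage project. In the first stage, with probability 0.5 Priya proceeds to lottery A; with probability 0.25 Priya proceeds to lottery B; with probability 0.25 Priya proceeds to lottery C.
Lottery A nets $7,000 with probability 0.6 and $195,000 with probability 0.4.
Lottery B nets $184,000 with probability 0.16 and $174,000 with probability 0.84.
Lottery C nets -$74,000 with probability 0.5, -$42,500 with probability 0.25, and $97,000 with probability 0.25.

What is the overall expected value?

$79,156.25

EV(A) = 0.6 × 7000 + 0.4 × 195000 = 4200 + 78000 = 82200
EV(B) = 0.16 × 184000 + 0.84 × 174000 = 29440 + 146160 = 175600
EV(C) = 0.5 × (-74000) + 0.25 × (-42500) + 0.25 × 97000 = -37000 − 10625 + 24250 = -23375
Overall = 0.5 × 82200 + 0.25 × 175600 + 0.25 × (-23375) = 41100 + 43900 − 5843.75 = 79156.25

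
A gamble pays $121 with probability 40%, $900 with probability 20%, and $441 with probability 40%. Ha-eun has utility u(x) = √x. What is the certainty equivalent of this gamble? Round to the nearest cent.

$353.44

E[u] = 0.4·√121 + 0.2·√900 + 0.4·√441 = 0.4·11 + 0.2·30 + 0.4·21 = 18.8
CE = (18.8)² = 353.44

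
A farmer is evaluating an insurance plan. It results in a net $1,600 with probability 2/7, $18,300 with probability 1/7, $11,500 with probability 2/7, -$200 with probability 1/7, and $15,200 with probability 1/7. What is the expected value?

$8,500

EV = 2/7 × 1600 + 1/7 × 18300 + 2/7 × 11500 + 1/7 × (-200) + 1/7 × 15200 = 457.1429 + 2614.2857 + 3285.7143 − 28.5714 + 2171.4286 = 8500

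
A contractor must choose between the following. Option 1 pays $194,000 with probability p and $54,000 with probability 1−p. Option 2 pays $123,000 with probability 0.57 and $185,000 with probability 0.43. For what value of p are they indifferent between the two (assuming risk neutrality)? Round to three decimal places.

p = 0.683

EV(Option 2) = 0.57 × 123000 + 0.43 × 185000 = 70110 + 79550 = 149660
p·194000 + (1−p)·54000 = 149660
140000p + 54000 = 149660
p = (149660 − 54000) / 140000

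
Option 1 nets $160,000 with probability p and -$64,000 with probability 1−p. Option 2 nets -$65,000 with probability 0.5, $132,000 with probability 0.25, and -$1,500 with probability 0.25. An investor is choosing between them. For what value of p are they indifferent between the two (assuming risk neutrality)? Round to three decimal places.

EV(Option 2) = 0.5 × (-65000) + 0.25 × 132000 + 0.25 × (-1500) = -32500 + 33000 − 375 = 125
p·160000 + (1−p)·(-64000) = 125
224000p − 64000 = 125
p = (125 + 64000) / 224000

p = 0.286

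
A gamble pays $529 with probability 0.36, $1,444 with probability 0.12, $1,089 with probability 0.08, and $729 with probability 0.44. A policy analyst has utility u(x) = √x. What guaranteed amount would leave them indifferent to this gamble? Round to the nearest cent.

E[u] = 0.36·√529 + 0.12·√1444 + 0.08·√1089 + 0.44·√729 = 0.36·23 + 0.12·38 + 0.08·33 + 0.44·27 = 27.36
CE = (27.36)² = 748.5696

$748.57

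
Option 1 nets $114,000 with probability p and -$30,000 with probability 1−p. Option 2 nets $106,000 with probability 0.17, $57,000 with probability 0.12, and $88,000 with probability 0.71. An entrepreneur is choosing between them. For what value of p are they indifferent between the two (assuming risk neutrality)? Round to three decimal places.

EV(Option 2) = 0.17 × 106000 + 0.12 × 57000 + 0.71 × 88000 = 18020 + 6840 + 62480 = 87340
p·114000 + (1−p)·(-30000) = 87340
144000p − 30000 = 87340
p = (87340 + 30000) / 144000

p = 0.815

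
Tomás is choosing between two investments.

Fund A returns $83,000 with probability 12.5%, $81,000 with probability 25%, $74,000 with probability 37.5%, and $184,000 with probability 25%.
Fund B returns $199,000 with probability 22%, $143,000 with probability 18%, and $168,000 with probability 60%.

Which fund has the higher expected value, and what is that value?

Fund A = 0.125 × 83000 + 0.25 × 81000 + 0.375 × 74000 + 0.25 × 184000 = 10375 + 20250 + 27750 + 46000 = 104375
Fund B = 0.22 × 199000 + 0.18 × 143000 + 0.6 × 168000 = 43780 + 25740 + 100800 = 170320

Fund B ($170,320)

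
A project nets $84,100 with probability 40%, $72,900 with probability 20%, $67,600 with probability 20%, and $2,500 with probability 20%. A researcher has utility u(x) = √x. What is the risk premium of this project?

$8,416

E[u] = 0.4·√84100 + 0.2·√72900 + 0.2·√67600 + 0.2·√2500 = 0.4·290 + 0.2·270 + 0.2·260 + 0.2·50 = 232
CE = (232)² = 53824
Risk premium = EV − CE = 62240 − 53824 = 8416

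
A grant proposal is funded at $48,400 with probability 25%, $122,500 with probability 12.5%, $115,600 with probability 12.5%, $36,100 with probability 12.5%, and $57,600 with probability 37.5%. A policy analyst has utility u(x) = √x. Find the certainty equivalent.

E[u] = 0.25·√48400 + 0.125·√122500 + 0.125·√115600 + 0.125·√36100 + 0.375·√57600 = 0.25·220 + 0.125·350 + 0.125·340 + 0.125·190 + 0.375·240 = 255
CE = (255)² = 65025

$65,025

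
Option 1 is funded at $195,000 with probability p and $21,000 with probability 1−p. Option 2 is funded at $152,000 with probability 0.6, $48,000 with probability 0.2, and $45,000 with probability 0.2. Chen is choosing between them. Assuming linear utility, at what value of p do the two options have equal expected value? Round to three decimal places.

EV(Option 2) = 0.6 × 152000 + 0.2 × 48000 + 0.2 × 45000 = 91200 + 9600 + 9000 = 109800
p·195000 + (1−p)·21000 = 109800
174000p + 21000 = 109800
p = (109800 − 21000) / 174000

p = 0.510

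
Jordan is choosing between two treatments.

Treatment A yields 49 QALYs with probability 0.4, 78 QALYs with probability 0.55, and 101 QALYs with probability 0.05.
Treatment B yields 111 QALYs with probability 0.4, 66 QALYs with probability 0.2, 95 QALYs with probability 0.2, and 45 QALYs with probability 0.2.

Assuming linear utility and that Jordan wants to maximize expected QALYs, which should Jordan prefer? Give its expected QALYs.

Treatment B (85.6 QALYs)

Treatment A = 0.4 × 49 + 0.55 × 78 + 0.05 × 101 = 19.6 + 42.9 + 5.05 = 67.55
Treatment B = 0.4 × 111 + 0.2 × 66 + 0.2 × 95 + 0.2 × 45 = 44.4 + 13.2 + 19 + 9 = 85.6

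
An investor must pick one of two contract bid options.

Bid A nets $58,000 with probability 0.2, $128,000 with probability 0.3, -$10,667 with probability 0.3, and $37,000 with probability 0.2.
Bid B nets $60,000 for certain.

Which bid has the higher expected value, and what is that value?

Bid A = 0.2 × 58000 + 0.3 × 128000 + 0.3 × (-10667) + 0.2 × 37000 = 11600 + 38400 − 3200.1 + 7400 = 54199.9
Bid B: 60000 (certain)

Bid B ($60,000)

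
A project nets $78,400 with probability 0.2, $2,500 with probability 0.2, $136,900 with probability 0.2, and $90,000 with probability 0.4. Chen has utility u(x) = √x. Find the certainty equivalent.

E[u] = 0.2·√78400 + 0.2·√2500 + 0.2·√136900 + 0.4·√90000 = 0.2·280 + 0.2·50 + 0.2·370 + 0.4·300 = 260
CE = (260)² = 67600

$67,600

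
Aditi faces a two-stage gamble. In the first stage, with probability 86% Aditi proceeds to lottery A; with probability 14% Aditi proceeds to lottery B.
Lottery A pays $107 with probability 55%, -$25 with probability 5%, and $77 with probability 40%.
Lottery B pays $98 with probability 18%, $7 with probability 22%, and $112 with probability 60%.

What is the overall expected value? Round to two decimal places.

$88.12

EV(A) = 0.55 × 107 + 0.05 × (-25) + 0.4 × 77 = 58.85 − 1.25 + 30.8 = 88.4
EV(B) = 0.18 × 98 + 0.22 × 7 + 0.6 × 112 = 17.64 + 1.54 + 67.2 = 86.38
Overall = 0.86 × 88.4 + 0.14 × 86.38 = 76.024 + 12.0932 = 88.1172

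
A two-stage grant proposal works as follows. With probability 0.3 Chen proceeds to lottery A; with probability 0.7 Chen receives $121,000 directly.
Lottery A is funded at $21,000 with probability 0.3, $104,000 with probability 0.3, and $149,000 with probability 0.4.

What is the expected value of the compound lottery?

$113,830

EV(A) = 0.3 × 21000 + 0.3 × 104000 + 0.4 × 149000 = 6300 + 31200 + 59600 = 97100
Branch B: 121000 (certain)
Overall = 0.3 × 97100 + 0.7 × 121000 = 29130 + 84700 = 113830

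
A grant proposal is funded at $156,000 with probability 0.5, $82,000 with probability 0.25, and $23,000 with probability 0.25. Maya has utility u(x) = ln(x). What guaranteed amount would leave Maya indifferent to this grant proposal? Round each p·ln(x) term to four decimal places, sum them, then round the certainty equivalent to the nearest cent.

$82,306.06

E[u] = 0.5·ln(156000) + 0.25·ln(82000) + 0.25·ln(23000) = 5.9788 + 2.8286 + 2.5108 = 11.3182
CE = e^11.3182 ≈ 82306.06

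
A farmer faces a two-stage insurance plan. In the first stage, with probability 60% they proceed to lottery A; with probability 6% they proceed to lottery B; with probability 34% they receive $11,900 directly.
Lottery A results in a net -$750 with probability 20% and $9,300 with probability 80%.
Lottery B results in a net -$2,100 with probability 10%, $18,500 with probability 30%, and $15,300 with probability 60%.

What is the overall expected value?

EV(A) = 0.2 × (-750) + 0.8 × 9300 = -150 + 7440 = 7290
EV(B) = 0.1 × (-2100) + 0.3 × 18500 + 0.6 × 15300 = -210 + 5550 + 9180 = 14520
Branch C: 11900 (certain)
Overall = 0.6 × 7290 + 0.06 × 14520 + 0.34 × 11900 = 4374 + 871.2 + 4046 = 9291.2

$9,291.20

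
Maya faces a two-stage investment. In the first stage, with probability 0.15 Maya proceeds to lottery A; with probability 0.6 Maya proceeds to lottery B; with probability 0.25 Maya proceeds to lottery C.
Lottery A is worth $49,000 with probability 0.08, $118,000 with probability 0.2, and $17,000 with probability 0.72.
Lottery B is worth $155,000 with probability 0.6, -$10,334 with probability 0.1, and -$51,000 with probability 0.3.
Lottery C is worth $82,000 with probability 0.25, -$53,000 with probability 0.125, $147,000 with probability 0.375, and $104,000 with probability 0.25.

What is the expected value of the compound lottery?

EV(A) = 0.08 × 49000 + 0.2 × 118000 + 0.72 × 17000 = 3920 + 23600 + 12240 = 39760
EV(B) = 0.6 × 155000 + 0.1 × (-10334) + 0.3 × (-51000) = 93000 − 1033.4 − 15300 = 76666.6
EV(C) = 0.25 × 82000 + 0.125 × (-53000) + 0.375 × 147000 + 0.25 × 104000 = 20500 − 6625 + 55125 + 26000 = 95000
Overall = 0.15 × 39760 + 0.6 × 76666.6 + 0.25 × 95000 = 5964 + 45999.96 + 23750 = 75713.96

$75,713.96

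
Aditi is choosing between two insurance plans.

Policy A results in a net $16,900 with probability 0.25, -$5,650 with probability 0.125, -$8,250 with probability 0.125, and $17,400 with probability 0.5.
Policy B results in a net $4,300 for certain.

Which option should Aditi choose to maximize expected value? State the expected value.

Policy A ($11,187.50)

Policy A = 0.25 × 16900 + 0.125 × (-5650) + 0.125 × (-8250) + 0.5 × 17400 = 4225 − 706.25 − 1031.25 + 8700 = 11187.5
Policy B: 4300 (certain)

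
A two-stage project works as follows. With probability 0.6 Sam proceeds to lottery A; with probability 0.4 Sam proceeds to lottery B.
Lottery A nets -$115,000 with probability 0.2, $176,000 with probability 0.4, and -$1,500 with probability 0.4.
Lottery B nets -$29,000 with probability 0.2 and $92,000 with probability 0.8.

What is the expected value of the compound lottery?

$55,200

EV(A) = 0.2 × (-115000) + 0.4 × 176000 + 0.4 × (-1500) = -23000 + 70400 − 600 = 46800
EV(B) = 0.2 × (-29000) + 0.8 × 92000 = -5800 + 73600 = 67800
Overall = 0.6 × 46800 + 0.4 × 67800 = 28080 + 27120 = 55200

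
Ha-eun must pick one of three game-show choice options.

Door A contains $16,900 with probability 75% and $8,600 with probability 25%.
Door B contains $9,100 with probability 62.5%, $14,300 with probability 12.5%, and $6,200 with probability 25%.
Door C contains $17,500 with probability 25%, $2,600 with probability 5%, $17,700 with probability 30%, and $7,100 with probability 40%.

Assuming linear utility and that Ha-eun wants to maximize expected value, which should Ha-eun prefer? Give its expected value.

Door A ($14,825)

Door A = 0.75 × 16900 + 0.25 × 8600 = 12675 + 2150 = 14825
Door B = 0.625 × 9100 + 0.125 × 14300 + 0.25 × 6200 = 5687.5 + 1787.5 + 1550 = 9025
Door C = 0.25 × 17500 + 0.05 × 2600 + 0.3 × 17700 + 0.4 × 7100 = 4375 + 130 + 5310 + 2840 = 12655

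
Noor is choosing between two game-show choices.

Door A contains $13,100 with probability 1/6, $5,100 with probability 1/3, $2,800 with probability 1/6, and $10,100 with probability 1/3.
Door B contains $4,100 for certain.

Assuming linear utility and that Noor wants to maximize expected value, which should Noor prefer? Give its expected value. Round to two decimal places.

Door A = 1/6 × 13100 + 1/3 × 5100 + 1/6 × 2800 + 1/3 × 10100 = 2183.3333 + 1700 + 466.6667 + 3366.6667 = 7716.6667
Door B: 4100 (certain)

Door A ($7,716.67)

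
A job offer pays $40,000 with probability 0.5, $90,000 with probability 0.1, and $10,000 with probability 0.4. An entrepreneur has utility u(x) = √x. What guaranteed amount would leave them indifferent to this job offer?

E[u] = 0.5·√40000 + 0.1·√90000 + 0.4·√10000 = 0.5·200 + 0.1·300 + 0.4·100 = 170
CE = (170)² = 28900

$28,900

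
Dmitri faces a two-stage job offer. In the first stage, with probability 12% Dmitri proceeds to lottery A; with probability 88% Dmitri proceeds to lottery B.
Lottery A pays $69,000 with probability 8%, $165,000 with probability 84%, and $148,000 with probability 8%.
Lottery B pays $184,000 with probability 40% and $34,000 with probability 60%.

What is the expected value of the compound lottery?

EV(A) = 0.08 × 69000 + 0.84 × 165000 + 0.08 × 148000 = 5520 + 138600 + 11840 = 155960
EV(B) = 0.4 × 184000 + 0.6 × 34000 = 73600 + 20400 = 94000
Overall = 0.12 × 155960 + 0.88 × 94000 = 18715.2 + 82720 = 101435.2

$101,435.20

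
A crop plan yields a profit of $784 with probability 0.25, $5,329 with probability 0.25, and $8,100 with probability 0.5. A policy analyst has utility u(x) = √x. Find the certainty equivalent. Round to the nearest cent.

$4,935.06

E[u] = 0.25·√784 + 0.25·√5329 + 0.5·√8100 = 0.25·28 + 0.25·73 + 0.5·90 = 70.25
CE = (70.25)² = 4935.0625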